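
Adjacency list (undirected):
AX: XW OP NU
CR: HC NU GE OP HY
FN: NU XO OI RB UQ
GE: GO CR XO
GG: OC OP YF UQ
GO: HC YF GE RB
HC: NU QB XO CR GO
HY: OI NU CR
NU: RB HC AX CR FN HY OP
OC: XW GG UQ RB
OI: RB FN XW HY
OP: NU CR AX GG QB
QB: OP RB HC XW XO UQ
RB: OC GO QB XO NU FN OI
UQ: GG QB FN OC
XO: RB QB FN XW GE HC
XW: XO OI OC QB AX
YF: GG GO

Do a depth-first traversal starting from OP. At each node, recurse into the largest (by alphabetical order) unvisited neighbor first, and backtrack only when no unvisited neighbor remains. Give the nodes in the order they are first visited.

OP, QB, XW, XO, RB, OI, HY, NU, HC, GO, YF, GG, UQ, OC, FN, GE, CR, AX

Visit OP
OP → QB
QB → XW
XW → XO
XO → RB
RB → OI
OI → HY
HY → NU
NU → HC
HC → GO
GO → YF
YF → GG
GG → UQ
UQ → OC
UQ → FN
GO → GE
GE → CR
NU → AX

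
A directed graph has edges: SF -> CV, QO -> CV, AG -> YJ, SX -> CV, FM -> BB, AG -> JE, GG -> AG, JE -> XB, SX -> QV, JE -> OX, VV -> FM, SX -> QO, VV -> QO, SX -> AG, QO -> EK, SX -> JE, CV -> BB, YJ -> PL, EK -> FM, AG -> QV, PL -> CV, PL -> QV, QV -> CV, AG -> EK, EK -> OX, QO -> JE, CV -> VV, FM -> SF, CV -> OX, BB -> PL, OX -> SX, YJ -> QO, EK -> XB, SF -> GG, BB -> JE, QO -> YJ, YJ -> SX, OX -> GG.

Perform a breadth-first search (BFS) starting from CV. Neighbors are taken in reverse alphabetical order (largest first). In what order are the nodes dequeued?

Visit CV; enqueue VV, OX, BB → queue [VV, OX, BB]
Visit VV; enqueue QO, FM → queue [OX, BB, QO, FM]
Visit OX; enqueue SX, GG → queue [BB, QO, FM, SX, GG]
Visit BB; enqueue PL, JE → queue [QO, FM, SX, GG, PL, JE]
Visit QO; enqueue YJ, EK → queue [FM, SX, GG, PL, JE, YJ, EK]
Visit FM; enqueue SF → queue [SX, GG, PL, JE, YJ, EK, SF]
Visit SX; enqueue QV, AG → queue [GG, PL, JE, YJ, EK, SF, QV, AG]
Visit GG → queue [PL, JE, YJ, EK, SF, QV, AG]
Visit PL → queue [JE, YJ, EK, SF, QV, AG]
Visit JE; enqueue XB → queue [YJ, EK, SF, QV, AG, XB]
Visit YJ → queue [EK, SF, QV, AG, XB]
Visit EK → queue [SF, QV, AG, XB]
Visit SF → queue [QV, AG, XB]
Visit QV → queue [AG, XB]
Visit AG → queue [XB]
Visit XB → queue []

CV → VV → OX → BB → QO → FM → SX → GG → PL → JE → YJ → EK → SF → QV → AG → XB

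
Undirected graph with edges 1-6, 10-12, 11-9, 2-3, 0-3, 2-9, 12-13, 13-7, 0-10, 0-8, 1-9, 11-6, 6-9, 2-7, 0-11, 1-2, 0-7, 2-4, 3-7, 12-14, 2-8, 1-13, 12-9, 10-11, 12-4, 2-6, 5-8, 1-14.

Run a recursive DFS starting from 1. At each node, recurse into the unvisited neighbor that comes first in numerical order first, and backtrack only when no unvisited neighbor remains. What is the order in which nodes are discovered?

1, 2, 3, 0, 7, 13, 12, 4, 9, 6, 11, 10, 14, 8, 5

Visit 1
1 → 2
2 → 3
3 → 0
0 → 7
7 → 13
13 → 12
12 → 4
12 → 9
9 → 6
6 → 11
11 → 10
12 → 14
0 → 8
8 → 5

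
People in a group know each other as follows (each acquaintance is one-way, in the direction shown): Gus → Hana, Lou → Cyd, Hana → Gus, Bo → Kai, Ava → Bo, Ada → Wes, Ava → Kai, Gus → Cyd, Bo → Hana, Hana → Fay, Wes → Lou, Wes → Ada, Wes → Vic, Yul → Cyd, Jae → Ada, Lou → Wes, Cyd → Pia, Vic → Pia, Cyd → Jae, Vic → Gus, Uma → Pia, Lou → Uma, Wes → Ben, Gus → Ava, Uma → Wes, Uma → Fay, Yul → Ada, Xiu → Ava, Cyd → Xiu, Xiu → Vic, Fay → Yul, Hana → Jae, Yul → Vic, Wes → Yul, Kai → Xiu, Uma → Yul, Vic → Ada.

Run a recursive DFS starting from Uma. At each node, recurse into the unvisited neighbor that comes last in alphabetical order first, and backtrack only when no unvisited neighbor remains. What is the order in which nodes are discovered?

Uma Yul Vic Pia Gus Hana Jae Ada Wes Lou Cyd Xiu Ava Kai Bo Ben Fay

Visit Uma
Uma → Yul
Yul → Vic
Vic → Pia
Vic → Gus
Gus → Hana
Hana → Jae
Jae → Ada
Ada → Wes
Wes → Lou
Lou → Cyd
Cyd → Xiu
Xiu → Ava
Ava → Kai
Ava → Bo
Wes → Ben
Hana → Fay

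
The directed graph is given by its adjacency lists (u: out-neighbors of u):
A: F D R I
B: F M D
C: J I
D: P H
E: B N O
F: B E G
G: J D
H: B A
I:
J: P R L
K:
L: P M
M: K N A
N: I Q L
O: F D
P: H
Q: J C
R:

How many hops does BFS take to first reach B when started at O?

2

Level 0: O
Level 1: D, F
Level 2: B, E, G, H, P
Level 3: A, J, M, N
Level 4: I, K, L, Q, R
Level 5: C
B first appears at level 2.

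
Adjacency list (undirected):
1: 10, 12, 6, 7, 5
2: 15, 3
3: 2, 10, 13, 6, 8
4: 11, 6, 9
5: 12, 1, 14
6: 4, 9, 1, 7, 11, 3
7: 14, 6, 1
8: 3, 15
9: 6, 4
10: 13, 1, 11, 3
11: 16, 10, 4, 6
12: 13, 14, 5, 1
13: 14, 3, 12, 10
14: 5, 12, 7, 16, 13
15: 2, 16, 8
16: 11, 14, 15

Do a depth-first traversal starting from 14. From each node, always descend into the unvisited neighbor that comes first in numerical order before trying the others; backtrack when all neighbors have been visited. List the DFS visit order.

Visit 14
14 → 5
5 → 1
1 → 6
6 → 3
3 → 2
2 → 15
15 → 8
15 → 16
16 → 11
11 → 4
4 → 9
11 → 10
10 → 13
13 → 12
6 → 7

14, 5, 1, 6, 3, 2, 15, 8, 16, 11, 4, 9, 10, 13, 12, 7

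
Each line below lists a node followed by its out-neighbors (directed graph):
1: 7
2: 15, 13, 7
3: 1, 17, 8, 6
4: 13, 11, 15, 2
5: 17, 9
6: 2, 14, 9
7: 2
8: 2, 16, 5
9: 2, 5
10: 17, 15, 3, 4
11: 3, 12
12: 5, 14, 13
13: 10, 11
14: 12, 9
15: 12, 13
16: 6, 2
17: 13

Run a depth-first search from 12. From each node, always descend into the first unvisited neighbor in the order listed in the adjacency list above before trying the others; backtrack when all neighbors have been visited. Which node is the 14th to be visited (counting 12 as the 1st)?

14

Visit 12
12 → 5
5 → 17
17 → 13
13 → 10
10 → 15
10 → 3
3 → 1
1 → 7
7 → 2
3 → 8
8 → 16
16 → 6
6 → 14
14 → 9
10 → 4
4 → 11

Visit order: 12, 5, 17, 13, 10, 15, 3, 1, 7, 2, 8, 16, 6, 14, 9, 4, 11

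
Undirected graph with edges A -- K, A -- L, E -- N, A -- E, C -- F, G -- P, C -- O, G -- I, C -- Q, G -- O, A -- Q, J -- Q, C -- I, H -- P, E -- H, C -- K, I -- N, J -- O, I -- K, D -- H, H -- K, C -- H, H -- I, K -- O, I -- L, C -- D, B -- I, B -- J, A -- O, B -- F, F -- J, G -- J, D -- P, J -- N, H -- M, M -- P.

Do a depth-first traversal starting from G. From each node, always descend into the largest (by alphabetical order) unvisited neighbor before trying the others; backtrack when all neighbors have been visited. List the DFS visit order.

G → P → M → H → K → O → J → Q → C → I → N → E → A → L → B → F → D

Visit G
G → P
P → M
M → H
H → K
K → O
O → J
J → Q
Q → C
C → I
I → N
N → E
E → A
A → L
I → B
B → F
C → D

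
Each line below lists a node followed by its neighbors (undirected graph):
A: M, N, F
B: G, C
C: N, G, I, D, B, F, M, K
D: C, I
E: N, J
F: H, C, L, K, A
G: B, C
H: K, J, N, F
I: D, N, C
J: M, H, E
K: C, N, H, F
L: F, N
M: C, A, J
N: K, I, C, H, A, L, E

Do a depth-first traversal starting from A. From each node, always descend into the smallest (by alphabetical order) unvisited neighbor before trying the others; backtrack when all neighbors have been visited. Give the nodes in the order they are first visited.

Visit A
A → F
F → C
C → B
B → G
C → D
D → I
I → N
N → E
E → J
J → H
H → K
J → M
N → L

A F C B G D I N E J H K M L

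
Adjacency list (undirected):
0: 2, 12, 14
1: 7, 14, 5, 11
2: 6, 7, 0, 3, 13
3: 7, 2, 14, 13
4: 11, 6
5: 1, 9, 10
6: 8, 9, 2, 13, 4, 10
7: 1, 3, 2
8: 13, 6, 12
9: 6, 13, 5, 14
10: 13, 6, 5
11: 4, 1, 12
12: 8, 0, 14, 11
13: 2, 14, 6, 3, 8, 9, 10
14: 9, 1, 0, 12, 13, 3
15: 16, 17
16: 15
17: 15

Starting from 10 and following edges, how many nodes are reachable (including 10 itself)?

BFS from 10 visits: 10, 13, 6, 5, 2, 14, 3, 8, 9, 4, 1, 7, 0, 12, 11
Reachable nodes: 15 of 18 total.

15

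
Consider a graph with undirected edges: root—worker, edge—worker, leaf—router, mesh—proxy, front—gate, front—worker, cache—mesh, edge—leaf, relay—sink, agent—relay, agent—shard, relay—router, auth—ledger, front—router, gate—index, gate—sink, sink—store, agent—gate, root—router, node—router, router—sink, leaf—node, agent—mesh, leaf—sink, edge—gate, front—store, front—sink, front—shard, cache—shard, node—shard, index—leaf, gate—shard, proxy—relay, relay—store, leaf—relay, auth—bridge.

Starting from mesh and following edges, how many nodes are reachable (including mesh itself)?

BFS from mesh visits: mesh, agent, cache, proxy, gate, relay, shard, edge, front, index, sink, leaf, router, store, node, worker, root
Reachable nodes: 17 of 20 total.

17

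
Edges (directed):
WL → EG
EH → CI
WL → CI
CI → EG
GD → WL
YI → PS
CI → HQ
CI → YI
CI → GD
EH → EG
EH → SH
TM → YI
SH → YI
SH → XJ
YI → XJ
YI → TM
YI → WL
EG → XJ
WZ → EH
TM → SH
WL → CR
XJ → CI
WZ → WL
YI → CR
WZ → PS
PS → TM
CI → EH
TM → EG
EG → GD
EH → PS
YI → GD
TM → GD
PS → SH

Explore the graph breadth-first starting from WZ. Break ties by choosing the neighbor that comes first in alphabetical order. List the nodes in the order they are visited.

WZ EH PS WL CI EG SH TM CR GD HQ YI XJ

Visit WZ; enqueue EH, PS, WL → queue [EH, PS, WL]
Visit EH; enqueue CI, EG, SH → queue [PS, WL, CI, EG, SH]
Visit PS; enqueue TM → queue [WL, CI, EG, SH, TM]
Visit WL; enqueue CR → queue [CI, EG, SH, TM, CR]
Visit CI; enqueue GD, HQ, YI → queue [EG, SH, TM, CR, GD, HQ, YI]
Visit EG; enqueue XJ → queue [SH, TM, CR, GD, HQ, YI, XJ]
Visit SH → queue [TM, CR, GD, HQ, YI, XJ]
Visit TM → queue [CR, GD, HQ, YI, XJ]
Visit CR → queue [GD, HQ, YI, XJ]
Visit GD → queue [HQ, YI, XJ]
Visit HQ → queue [YI, XJ]
Visit YI → queue [XJ]
Visit XJ → queue []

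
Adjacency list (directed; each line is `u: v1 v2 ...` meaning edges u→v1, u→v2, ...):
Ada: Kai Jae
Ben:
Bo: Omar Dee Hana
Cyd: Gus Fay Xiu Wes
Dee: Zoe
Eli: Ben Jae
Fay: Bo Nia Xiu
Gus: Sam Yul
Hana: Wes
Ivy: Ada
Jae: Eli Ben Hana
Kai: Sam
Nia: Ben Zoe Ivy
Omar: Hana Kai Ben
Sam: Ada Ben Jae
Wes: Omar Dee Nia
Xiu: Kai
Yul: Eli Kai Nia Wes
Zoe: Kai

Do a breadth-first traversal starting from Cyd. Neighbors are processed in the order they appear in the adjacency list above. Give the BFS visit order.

Visit Cyd; enqueue Gus, Fay, Xiu, Wes → queue [Gus, Fay, Xiu, Wes]
Visit Gus; enqueue Sam, Yul → queue [Fay, Xiu, Wes, Sam, Yul]
Visit Fay; enqueue Bo, Nia → queue [Xiu, Wes, Sam, Yul, Bo, Nia]
Visit Xiu; enqueue Kai → queue [Wes, Sam, Yul, Bo, Nia, Kai]
Visit Wes; enqueue Omar, Dee → queue [Sam, Yul, Bo, Nia, Kai, Omar, Dee]
Visit Sam; enqueue Ada, Ben, Jae → queue [Yul, Bo, Nia, Kai, Omar, Dee, Ada, Ben, Jae]
Visit Yul; enqueue Eli → queue [Bo, Nia, Kai, Omar, Dee, Ada, Ben, Jae, Eli]
Visit Bo; enqueue Hana → queue [Nia, Kai, Omar, Dee, Ada, Ben, Jae, Eli, Hana]
Visit Nia; enqueue Zoe, Ivy → queue [Kai, Omar, Dee, Ada, Ben, Jae, Eli, Hana, Zoe, Ivy]
Visit Kai → queue [Omar, Dee, Ada, Ben, Jae, Eli, Hana, Zoe, Ivy]
Visit Omar → queue [Dee, Ada, Ben, Jae, Eli, Hana, Zoe, Ivy]
Visit Dee → queue [Ada, Ben, Jae, Eli, Hana, Zoe, Ivy]
Visit Ada → queue [Ben, Jae, Eli, Hana, Zoe, Ivy]
Visit Ben → queue [Jae, Eli, Hana, Zoe, Ivy]
Visit Jae → queue [Eli, Hana, Zoe, Ivy]
Visit Eli → queue [Hana, Zoe, Ivy]
Visit Hana → queue [Zoe, Ivy]
Visit Zoe → queue [Ivy]
Visit Ivy → queue []

Cyd → Gus → Fay → Xiu → Wes → Sam → Yul → Bo → Nia → Kai → Omar → Dee → Ada → Ben → Jae → Eli → Hana → Zoe → Ivy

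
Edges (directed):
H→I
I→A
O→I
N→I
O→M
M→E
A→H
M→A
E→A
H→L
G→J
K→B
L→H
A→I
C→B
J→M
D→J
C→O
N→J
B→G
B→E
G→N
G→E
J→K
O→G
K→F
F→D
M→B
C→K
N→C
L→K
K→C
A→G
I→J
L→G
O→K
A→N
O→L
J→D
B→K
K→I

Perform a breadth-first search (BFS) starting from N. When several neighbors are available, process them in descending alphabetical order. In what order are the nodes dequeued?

N -> J -> I -> C -> M -> K -> D -> A -> O -> B -> E -> F -> H -> G -> L

Visit N; enqueue J, I, C → queue [J, I, C]
Visit J; enqueue M, K, D → queue [I, C, M, K, D]
Visit I; enqueue A → queue [C, M, K, D, A]
Visit C; enqueue O, B → queue [M, K, D, A, O, B]
Visit M; enqueue E → queue [K, D, A, O, B, E]
Visit K; enqueue F → queue [D, A, O, B, E, F]
Visit D → queue [A, O, B, E, F]
Visit A; enqueue H, G → queue [O, B, E, F, H, G]
Visit O; enqueue L → queue [B, E, F, H, G, L]
Visit B → queue [E, F, H, G, L]
Visit E → queue [F, H, G, L]
Visit F → queue [H, G, L]
Visit H → queue [G, L]
Visit G → queue [L]
Visit L → queue []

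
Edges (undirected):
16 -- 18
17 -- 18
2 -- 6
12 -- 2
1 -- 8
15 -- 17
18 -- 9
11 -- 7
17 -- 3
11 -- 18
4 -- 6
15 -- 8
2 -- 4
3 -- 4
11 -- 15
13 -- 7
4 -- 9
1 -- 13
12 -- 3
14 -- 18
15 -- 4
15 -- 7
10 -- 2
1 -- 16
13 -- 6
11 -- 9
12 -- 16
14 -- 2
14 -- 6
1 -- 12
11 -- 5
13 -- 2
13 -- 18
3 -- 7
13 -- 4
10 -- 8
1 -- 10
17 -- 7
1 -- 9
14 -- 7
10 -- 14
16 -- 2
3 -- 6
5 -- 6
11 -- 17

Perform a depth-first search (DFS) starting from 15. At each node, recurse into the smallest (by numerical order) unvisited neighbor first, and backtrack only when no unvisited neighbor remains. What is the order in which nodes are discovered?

15, 4, 2, 6, 3, 7, 11, 5, 9, 1, 8, 10, 14, 18, 13, 16, 12, 17

Visit 15
15 → 4
4 → 2
2 → 6
6 → 3
3 → 7
7 → 11
11 → 5
11 → 9
9 → 1
1 → 8
8 → 10
10 → 14
14 → 18
18 → 13
18 → 16
16 → 12
18 → 17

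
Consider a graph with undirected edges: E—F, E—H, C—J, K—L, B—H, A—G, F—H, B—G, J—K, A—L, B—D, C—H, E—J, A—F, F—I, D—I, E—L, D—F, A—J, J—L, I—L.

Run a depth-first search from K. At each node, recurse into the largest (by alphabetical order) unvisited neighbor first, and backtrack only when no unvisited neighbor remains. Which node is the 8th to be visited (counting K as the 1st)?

Visit K
K → L
L → J
J → E
E → H
H → F
F → I
I → D
D → B
B → G
G → A
H → C

Visit order: K, L, J, E, H, F, I, D, B, G, A, C

D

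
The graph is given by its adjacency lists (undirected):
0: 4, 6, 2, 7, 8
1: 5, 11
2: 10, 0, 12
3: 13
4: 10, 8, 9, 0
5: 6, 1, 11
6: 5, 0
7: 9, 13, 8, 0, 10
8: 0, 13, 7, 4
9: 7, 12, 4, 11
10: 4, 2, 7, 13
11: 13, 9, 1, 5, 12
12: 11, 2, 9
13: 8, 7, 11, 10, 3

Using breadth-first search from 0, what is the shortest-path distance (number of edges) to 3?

3

Level 0: 0
Level 1: 2, 4, 6, 7, 8
Level 2: 5, 9, 10, 12, 13
Level 3: 1, 3, 11
3 first appears at level 3.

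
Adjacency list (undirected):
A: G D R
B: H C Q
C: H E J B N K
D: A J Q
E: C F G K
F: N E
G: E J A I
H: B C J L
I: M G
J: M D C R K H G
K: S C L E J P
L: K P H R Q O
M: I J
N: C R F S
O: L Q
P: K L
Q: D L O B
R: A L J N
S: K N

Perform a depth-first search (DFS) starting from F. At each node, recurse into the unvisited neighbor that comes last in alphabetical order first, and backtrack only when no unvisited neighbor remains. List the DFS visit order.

F → N → S → K → P → L → R → J → M → I → G → E → C → H → B → Q → O → D → A

Visit F
F → N
N → S
S → K
K → P
P → L
L → R
R → J
J → M
M → I
I → G
G → E
E → C
C → H
H → B
B → Q
Q → O
Q → D
D → A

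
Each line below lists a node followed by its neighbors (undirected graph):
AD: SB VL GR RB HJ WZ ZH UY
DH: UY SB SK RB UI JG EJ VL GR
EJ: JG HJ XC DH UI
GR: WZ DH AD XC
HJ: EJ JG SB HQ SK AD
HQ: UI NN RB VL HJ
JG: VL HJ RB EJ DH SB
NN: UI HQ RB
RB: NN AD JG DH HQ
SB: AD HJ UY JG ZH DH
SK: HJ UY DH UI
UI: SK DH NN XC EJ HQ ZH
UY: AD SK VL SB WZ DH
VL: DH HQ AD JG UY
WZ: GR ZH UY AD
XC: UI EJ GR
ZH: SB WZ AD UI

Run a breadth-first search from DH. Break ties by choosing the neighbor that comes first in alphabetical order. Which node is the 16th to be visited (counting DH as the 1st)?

Visit DH; enqueue EJ, GR, JG, RB, SB, SK, UI, UY, VL → queue [EJ, GR, JG, RB, SB, SK, UI, UY, VL]
Visit EJ; enqueue HJ, XC → queue [GR, JG, RB, SB, SK, UI, UY, VL, HJ, XC]
Visit GR; enqueue AD, WZ → queue [JG, RB, SB, SK, UI, UY, VL, HJ, XC, AD, WZ]
Visit JG → queue [RB, SB, SK, UI, UY, VL, HJ, XC, AD, WZ]
Visit RB; enqueue HQ, NN → queue [SB, SK, UI, UY, VL, HJ, XC, AD, WZ, HQ, NN]
Visit SB; enqueue ZH → queue [SK, UI, UY, VL, HJ, XC, AD, WZ, HQ, NN, ZH]
Visit SK → queue [UI, UY, VL, HJ, XC, AD, WZ, HQ, NN, ZH]
Visit UI → queue [UY, VL, HJ, XC, AD, WZ, HQ, NN, ZH]
Visit UY → queue [VL, HJ, XC, AD, WZ, HQ, NN, ZH]
Visit VL → queue [HJ, XC, AD, WZ, HQ, NN, ZH]
Visit HJ → queue [XC, AD, WZ, HQ, NN, ZH]
Visit XC → queue [AD, WZ, HQ, NN, ZH]
Visit AD → queue [WZ, HQ, NN, ZH]
Visit WZ → queue [HQ, NN, ZH]
Visit HQ → queue [NN, ZH]
Visit NN → queue [ZH]
Visit ZH → queue []

Visit order: DH, EJ, GR, JG, RB, SB, SK, UI, UY, VL, HJ, XC, AD, WZ, HQ, NN, ZH

NN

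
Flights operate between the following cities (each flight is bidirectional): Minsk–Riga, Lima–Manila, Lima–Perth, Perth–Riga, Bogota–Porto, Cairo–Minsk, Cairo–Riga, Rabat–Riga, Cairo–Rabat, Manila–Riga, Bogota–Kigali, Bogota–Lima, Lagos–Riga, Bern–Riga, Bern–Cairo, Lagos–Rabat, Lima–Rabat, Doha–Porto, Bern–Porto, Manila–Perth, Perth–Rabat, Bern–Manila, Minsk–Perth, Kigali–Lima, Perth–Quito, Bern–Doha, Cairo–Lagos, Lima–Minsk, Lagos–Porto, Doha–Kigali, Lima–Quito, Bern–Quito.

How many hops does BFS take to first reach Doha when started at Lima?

Level 0: Lima
Level 1: Bogota, Kigali, Manila, Minsk, Perth, Quito, Rabat
Level 2: Bern, Cairo, Doha, Lagos, Porto, Riga
Doha first appears at level 2.

2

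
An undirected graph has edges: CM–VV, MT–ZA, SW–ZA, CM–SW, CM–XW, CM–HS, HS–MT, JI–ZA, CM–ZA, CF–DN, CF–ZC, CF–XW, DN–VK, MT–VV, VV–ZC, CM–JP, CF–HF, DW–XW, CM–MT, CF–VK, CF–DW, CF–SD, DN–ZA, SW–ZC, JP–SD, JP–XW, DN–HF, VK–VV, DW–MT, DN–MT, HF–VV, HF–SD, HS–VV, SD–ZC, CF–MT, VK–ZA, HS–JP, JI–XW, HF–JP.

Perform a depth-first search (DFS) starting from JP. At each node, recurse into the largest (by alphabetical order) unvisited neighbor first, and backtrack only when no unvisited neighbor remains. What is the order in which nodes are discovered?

JP, XW, JI, ZA, VK, VV, ZC, SW, CM, MT, HS, DW, CF, SD, HF, DN

Visit JP
JP → XW
XW → JI
JI → ZA
ZA → VK
VK → VV
VV → ZC
ZC → SW
SW → CM
CM → MT
MT → HS
MT → DW
DW → CF
CF → SD
SD → HF
HF → DN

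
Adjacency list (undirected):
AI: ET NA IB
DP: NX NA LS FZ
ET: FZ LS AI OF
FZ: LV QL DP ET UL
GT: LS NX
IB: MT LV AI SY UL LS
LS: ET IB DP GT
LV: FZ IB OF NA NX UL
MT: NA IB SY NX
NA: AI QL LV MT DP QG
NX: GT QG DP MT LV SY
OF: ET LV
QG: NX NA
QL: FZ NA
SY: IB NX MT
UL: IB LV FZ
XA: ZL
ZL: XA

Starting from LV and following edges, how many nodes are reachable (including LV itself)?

16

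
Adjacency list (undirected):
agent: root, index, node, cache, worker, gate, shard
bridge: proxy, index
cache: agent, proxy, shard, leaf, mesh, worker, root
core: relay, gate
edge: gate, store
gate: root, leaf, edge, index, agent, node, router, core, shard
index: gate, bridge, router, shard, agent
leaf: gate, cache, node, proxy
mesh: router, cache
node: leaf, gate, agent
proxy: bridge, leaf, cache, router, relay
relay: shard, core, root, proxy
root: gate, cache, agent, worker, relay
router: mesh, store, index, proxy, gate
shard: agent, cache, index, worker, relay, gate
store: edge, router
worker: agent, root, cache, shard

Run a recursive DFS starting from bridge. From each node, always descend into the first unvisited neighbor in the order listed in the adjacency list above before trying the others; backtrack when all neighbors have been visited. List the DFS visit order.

Visit bridge
bridge → proxy
proxy → leaf
leaf → gate
gate → root
root → cache
cache → agent
agent → index
index → router
router → mesh
router → store
store → edge
index → shard
shard → worker
shard → relay
relay → core
agent → node

bridge → proxy → leaf → gate → root → cache → agent → index → router → mesh → store → edge → shard → worker → relay → core → node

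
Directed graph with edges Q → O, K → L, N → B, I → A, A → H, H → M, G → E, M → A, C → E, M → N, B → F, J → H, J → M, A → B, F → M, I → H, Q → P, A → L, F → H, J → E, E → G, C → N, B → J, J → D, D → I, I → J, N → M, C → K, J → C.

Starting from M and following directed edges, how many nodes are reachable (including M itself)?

BFS from M visits: M, N, A, B, L, H, J, F, E, D, C, G, I, K
Reachable nodes: 14 of 17 total.

14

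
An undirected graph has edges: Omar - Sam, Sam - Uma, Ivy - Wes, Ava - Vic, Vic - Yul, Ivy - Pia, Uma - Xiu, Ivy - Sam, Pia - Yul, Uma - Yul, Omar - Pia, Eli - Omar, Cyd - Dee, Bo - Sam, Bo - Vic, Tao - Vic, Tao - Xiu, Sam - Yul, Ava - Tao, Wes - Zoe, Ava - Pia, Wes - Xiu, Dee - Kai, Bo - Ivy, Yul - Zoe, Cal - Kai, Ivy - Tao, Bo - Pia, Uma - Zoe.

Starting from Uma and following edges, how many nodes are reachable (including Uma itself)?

14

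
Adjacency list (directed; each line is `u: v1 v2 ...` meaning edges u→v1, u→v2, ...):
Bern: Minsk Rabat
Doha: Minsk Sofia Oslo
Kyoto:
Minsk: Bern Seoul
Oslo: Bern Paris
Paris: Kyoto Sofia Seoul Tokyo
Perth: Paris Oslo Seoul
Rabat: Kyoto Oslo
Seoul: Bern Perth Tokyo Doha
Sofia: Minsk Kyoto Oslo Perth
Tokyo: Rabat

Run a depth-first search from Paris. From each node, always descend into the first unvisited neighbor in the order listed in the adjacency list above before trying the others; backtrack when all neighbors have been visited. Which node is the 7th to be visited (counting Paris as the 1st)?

Oslo

Visit Paris
Paris → Kyoto
Paris → Sofia
Sofia → Minsk
Minsk → Bern
Bern → Rabat
Rabat → Oslo
Minsk → Seoul
Seoul → Perth
Seoul → Tokyo
Seoul → Doha

Visit order: Paris, Kyoto, Sofia, Minsk, Bern, Rabat, Oslo, Seoul, Perth, Tokyo, Doha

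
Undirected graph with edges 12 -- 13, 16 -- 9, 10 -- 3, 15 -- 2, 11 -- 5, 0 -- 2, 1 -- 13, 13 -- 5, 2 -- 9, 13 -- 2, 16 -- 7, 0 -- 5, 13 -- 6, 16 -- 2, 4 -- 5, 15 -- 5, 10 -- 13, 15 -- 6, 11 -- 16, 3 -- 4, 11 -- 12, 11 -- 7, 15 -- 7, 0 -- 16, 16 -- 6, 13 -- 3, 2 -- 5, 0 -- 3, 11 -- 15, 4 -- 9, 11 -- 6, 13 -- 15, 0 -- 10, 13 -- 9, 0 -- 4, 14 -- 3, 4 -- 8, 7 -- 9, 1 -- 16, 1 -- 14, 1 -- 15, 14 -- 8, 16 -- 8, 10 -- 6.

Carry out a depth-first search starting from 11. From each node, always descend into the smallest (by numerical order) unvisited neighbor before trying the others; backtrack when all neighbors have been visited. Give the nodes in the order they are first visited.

Visit 11
11 → 5
5 → 0
0 → 2
2 → 9
9 → 4
4 → 3
3 → 10
10 → 6
6 → 13
13 → 1
1 → 14
14 → 8
8 → 16
16 → 7
7 → 15
13 → 12

11, 5, 0, 2, 9, 4, 3, 10, 6, 13, 1, 14, 8, 16, 7, 15, 12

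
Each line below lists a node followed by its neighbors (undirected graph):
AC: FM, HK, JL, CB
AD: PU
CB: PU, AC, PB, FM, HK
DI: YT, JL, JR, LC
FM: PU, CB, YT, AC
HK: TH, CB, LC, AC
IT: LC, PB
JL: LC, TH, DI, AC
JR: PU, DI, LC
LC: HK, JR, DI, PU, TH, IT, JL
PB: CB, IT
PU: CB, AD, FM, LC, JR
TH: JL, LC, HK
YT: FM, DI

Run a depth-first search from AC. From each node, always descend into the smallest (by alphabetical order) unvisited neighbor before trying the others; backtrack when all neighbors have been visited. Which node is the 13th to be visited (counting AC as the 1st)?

Visit AC
AC → CB
CB → FM
FM → PU
PU → AD
PU → JR
JR → DI
DI → JL
JL → LC
LC → HK
HK → TH
LC → IT
IT → PB
DI → YT

Visit order: AC, CB, FM, PU, AD, JR, DI, JL, LC, HK, TH, IT, PB, YT

PB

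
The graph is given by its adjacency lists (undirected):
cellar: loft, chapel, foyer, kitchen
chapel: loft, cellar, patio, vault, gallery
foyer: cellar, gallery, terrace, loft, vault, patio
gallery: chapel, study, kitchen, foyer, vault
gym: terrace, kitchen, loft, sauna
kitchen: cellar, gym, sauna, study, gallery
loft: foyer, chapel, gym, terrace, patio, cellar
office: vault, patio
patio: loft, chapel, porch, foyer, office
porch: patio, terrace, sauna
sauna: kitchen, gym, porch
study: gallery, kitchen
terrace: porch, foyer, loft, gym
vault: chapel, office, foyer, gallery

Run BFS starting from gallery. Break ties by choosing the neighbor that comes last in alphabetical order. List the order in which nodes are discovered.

gallery, vault, study, kitchen, foyer, chapel, office, sauna, gym, cellar, terrace, patio, loft, porch

Visit gallery; enqueue vault, study, kitchen, foyer, chapel → queue [vault, study, kitchen, foyer, chapel]
Visit vault; enqueue office → queue [study, kitchen, foyer, chapel, office]
Visit study → queue [kitchen, foyer, chapel, office]
Visit kitchen; enqueue sauna, gym, cellar → queue [foyer, chapel, office, sauna, gym, cellar]
Visit foyer; enqueue terrace, patio, loft → queue [chapel, office, sauna, gym, cellar, terrace, patio, loft]
Visit chapel → queue [office, sauna, gym, cellar, terrace, patio, loft]
Visit office → queue [sauna, gym, cellar, terrace, patio, loft]
Visit sauna; enqueue porch → queue [gym, cellar, terrace, patio, loft, porch]
Visit gym → queue [cellar, terrace, patio, loft, porch]
Visit cellar → queue [terrace, patio, loft, porch]
Visit terrace → queue [patio, loft, porch]
Visit patio → queue [loft, porch]
Visit loft → queue [porch]
Visit porch → queue []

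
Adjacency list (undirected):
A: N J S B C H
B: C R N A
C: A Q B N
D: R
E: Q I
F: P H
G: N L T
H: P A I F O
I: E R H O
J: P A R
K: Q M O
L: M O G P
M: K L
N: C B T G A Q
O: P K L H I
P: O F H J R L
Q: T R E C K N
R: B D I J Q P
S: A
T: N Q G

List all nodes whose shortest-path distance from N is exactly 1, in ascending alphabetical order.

A, B, C, G, Q, T

Level 0: N
Level 1: A, B, C, G, Q, T
Level 2: E, H, J, K, L, R, S
Level 3: D, F, I, M, O, P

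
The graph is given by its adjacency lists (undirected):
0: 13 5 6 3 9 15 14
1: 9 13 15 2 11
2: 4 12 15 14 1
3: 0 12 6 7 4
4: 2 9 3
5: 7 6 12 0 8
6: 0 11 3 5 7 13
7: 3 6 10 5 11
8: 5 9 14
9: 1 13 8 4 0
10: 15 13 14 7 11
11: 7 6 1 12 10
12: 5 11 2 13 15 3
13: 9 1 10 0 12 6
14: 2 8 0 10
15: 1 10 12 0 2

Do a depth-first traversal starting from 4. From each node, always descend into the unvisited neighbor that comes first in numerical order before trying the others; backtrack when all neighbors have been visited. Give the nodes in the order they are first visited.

Visit 4
4 → 2
2 → 1
1 → 9
9 → 0
0 → 3
3 → 6
6 → 5
5 → 7
7 → 10
10 → 11
11 → 12
12 → 13
12 → 15
10 → 14
14 → 8

4 -> 2 -> 1 -> 9 -> 0 -> 3 -> 6 -> 5 -> 7 -> 10 -> 11 -> 12 -> 13 -> 15 -> 14 -> 8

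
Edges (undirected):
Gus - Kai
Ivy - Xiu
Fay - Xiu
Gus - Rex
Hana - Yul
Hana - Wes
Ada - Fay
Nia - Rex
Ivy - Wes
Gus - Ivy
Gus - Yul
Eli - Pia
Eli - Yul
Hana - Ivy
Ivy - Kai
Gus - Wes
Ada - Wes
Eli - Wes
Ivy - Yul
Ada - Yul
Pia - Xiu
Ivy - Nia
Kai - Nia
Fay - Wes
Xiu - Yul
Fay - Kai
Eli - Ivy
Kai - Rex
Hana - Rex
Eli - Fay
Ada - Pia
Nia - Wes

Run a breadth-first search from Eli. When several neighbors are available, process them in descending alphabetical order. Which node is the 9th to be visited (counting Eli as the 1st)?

Visit Eli; enqueue Yul, Wes, Pia, Ivy, Fay → queue [Yul, Wes, Pia, Ivy, Fay]
Visit Yul; enqueue Xiu, Hana, Gus, Ada → queue [Wes, Pia, Ivy, Fay, Xiu, Hana, Gus, Ada]
Visit Wes; enqueue Nia → queue [Pia, Ivy, Fay, Xiu, Hana, Gus, Ada, Nia]
Visit Pia → queue [Ivy, Fay, Xiu, Hana, Gus, Ada, Nia]
Visit Ivy; enqueue Kai → queue [Fay, Xiu, Hana, Gus, Ada, Nia, Kai]
Visit Fay → queue [Xiu, Hana, Gus, Ada, Nia, Kai]
Visit Xiu → queue [Hana, Gus, Ada, Nia, Kai]
Visit Hana; enqueue Rex → queue [Gus, Ada, Nia, Kai, Rex]
Visit Gus → queue [Ada, Nia, Kai, Rex]
Visit Ada → queue [Nia, Kai, Rex]
Visit Nia → queue [Kai, Rex]
Visit Kai → queue [Rex]
Visit Rex → queue []

Visit order: Eli, Yul, Wes, Pia, Ivy, Fay, Xiu, Hana, Gus, Ada, Nia, Kai, Rex

Gus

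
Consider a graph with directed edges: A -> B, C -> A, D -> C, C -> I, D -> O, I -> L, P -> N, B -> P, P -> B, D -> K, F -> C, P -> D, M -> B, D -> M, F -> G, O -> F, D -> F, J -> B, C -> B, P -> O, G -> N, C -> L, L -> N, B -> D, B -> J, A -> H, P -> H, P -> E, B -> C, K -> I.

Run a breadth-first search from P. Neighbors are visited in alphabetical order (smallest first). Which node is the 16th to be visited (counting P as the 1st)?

Visit P; enqueue B, D, E, H, N, O → queue [B, D, E, H, N, O]
Visit B; enqueue C, J → queue [D, E, H, N, O, C, J]
Visit D; enqueue F, K, M → queue [E, H, N, O, C, J, F, K, M]
Visit E → queue [H, N, O, C, J, F, K, M]
Visit H → queue [N, O, C, J, F, K, M]
Visit N → queue [O, C, J, F, K, M]
Visit O → queue [C, J, F, K, M]
Visit C; enqueue A, I, L → queue [J, F, K, M, A, I, L]
Visit J → queue [F, K, M, A, I, L]
Visit F; enqueue G → queue [K, M, A, I, L, G]
Visit K → queue [M, A, I, L, G]
Visit M → queue [A, I, L, G]
Visit A → queue [I, L, G]
Visit I → queue [L, G]
Visit L → queue [G]
Visit G → queue []

Visit order: P, B, D, E, H, N, O, C, J, F, K, M, A, I, L, G

G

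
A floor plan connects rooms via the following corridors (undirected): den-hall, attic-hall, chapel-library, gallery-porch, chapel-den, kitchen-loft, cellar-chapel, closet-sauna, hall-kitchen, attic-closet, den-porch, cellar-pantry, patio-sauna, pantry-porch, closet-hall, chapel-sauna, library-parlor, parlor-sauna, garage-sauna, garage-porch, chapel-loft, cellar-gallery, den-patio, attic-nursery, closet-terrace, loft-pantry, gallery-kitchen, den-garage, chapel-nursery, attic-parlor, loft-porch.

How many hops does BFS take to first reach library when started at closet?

Level 0: closet
Level 1: attic, hall, sauna, terrace
Level 2: chapel, den, garage, kitchen, nursery, parlor, patio
Level 3: cellar, gallery, library, loft, porch
Level 4: pantry
library first appears at level 3.

3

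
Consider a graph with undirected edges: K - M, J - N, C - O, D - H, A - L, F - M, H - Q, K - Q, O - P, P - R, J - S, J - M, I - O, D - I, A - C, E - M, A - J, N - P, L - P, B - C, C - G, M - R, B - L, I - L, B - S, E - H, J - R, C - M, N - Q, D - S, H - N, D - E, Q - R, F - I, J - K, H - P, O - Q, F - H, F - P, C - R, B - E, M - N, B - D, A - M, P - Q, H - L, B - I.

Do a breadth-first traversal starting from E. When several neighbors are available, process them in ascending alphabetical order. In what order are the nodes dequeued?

Visit E; enqueue B, D, H, M → queue [B, D, H, M]
Visit B; enqueue C, I, L, S → queue [D, H, M, C, I, L, S]
Visit D → queue [H, M, C, I, L, S]
Visit H; enqueue F, N, P, Q → queue [M, C, I, L, S, F, N, P, Q]
Visit M; enqueue A, J, K, R → queue [C, I, L, S, F, N, P, Q, A, J, K, R]
Visit C; enqueue G, O → queue [I, L, S, F, N, P, Q, A, J, K, R, G, O]
Visit I → queue [L, S, F, N, P, Q, A, J, K, R, G, O]
Visit L → queue [S, F, N, P, Q, A, J, K, R, G, O]
Visit S → queue [F, N, P, Q, A, J, K, R, G, O]
Visit F → queue [N, P, Q, A, J, K, R, G, O]
Visit N → queue [P, Q, A, J, K, R, G, O]
Visit P → queue [Q, A, J, K, R, G, O]
Visit Q → queue [A, J, K, R, G, O]
Visit A → queue [J, K, R, G, O]
Visit J → queue [K, R, G, O]
Visit K → queue [R, G, O]
Visit R → queue [G, O]
Visit G → queue [O]
Visit O → queue []

E → B → D → H → M → C → I → L → S → F → N → P → Q → A → J → K → R → G → O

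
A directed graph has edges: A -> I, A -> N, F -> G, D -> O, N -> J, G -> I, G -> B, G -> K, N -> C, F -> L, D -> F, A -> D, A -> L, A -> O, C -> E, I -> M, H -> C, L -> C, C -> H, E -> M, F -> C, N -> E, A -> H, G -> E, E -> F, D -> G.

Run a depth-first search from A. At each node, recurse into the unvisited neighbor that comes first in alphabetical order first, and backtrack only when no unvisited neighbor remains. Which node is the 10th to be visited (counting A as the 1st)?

I

Visit A
A → D
D → F
F → C
C → E
E → M
C → H
F → G
G → B
G → I
G → K
F → L
D → O
A → N
N → J

Visit order: A, D, F, C, E, M, H, G, B, I, K, L, O, N, J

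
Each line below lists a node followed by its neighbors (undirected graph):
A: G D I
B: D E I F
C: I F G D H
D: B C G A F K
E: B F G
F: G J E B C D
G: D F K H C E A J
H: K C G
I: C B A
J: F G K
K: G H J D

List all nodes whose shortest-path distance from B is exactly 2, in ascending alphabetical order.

A, C, G, J, K

Level 0: B
Level 1: D, E, F, I
Level 2: A, C, G, J, K
Level 3: H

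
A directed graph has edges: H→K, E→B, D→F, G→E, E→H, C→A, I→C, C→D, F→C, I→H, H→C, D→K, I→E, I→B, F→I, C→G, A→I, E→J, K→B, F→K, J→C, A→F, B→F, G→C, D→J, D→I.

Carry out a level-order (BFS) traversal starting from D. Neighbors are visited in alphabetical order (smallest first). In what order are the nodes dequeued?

Visit D; enqueue F, I, J, K → queue [F, I, J, K]
Visit F; enqueue C → queue [I, J, K, C]
Visit I; enqueue B, E, H → queue [J, K, C, B, E, H]
Visit J → queue [K, C, B, E, H]
Visit K → queue [C, B, E, H]
Visit C; enqueue A, G → queue [B, E, H, A, G]
Visit B → queue [E, H, A, G]
Visit E → queue [H, A, G]
Visit H → queue [A, G]
Visit A → queue [G]
Visit G → queue []

D → F → I → J → K → C → B → E → H → A → G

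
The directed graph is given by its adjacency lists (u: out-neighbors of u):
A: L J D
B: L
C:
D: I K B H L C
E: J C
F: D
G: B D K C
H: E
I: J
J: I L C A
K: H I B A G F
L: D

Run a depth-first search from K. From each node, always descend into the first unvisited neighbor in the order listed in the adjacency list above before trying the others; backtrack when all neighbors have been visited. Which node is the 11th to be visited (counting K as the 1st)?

G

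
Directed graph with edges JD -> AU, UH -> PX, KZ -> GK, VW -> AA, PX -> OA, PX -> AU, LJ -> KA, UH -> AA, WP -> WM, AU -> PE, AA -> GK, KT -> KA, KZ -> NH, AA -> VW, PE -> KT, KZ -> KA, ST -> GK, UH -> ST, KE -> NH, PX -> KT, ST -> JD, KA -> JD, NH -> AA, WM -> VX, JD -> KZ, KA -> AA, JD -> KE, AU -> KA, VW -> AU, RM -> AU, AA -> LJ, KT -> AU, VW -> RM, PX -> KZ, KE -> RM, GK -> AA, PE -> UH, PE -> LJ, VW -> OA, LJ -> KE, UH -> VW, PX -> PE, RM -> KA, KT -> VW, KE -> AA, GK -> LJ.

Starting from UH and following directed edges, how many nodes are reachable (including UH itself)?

BFS from UH visits: UH, VW, ST, PX, AA, RM, OA, AU, JD, GK, PE, KZ, KT, LJ, KA, KE, NH
Reachable nodes: 17 of 20 total.

17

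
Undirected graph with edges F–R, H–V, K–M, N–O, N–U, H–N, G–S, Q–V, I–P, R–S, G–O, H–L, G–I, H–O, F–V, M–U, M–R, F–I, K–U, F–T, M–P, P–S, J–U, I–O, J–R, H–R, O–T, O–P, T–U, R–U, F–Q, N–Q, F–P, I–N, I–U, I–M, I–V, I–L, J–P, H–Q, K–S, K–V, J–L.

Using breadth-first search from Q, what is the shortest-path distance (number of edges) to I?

2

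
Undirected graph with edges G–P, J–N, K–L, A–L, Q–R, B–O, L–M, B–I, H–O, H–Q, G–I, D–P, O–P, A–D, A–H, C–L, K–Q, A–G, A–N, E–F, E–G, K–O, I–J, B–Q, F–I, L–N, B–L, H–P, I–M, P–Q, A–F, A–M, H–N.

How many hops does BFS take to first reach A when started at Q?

Level 0: Q
Level 1: B, H, K, P, R
Level 2: A, D, G, I, L, N, O
Level 3: C, E, F, J, M
A first appears at level 2.

2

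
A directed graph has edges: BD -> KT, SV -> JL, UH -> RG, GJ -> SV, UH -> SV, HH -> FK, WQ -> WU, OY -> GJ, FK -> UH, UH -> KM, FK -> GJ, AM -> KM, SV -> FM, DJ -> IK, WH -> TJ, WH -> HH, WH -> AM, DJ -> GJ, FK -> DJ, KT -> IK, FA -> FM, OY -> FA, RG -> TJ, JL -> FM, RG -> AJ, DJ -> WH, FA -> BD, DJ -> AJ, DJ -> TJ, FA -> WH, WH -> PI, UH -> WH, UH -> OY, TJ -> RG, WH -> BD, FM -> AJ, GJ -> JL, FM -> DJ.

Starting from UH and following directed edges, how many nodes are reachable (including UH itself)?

20

BFS from UH visits: UH, KM, OY, RG, SV, WH, FA, GJ, AJ, TJ, FM, JL, AM, BD, HH, PI, DJ, KT, FK, IK
Reachable nodes: 20 of 22 total.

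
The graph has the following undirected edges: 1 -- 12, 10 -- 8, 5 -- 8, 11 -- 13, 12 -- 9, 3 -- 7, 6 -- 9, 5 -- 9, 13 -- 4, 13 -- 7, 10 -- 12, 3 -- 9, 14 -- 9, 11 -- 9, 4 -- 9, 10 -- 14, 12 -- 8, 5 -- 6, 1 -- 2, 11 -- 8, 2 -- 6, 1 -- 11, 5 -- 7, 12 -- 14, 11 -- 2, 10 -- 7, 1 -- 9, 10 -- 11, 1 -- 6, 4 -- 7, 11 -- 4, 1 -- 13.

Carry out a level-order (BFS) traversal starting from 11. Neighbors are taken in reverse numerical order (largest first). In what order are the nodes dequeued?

11, 13, 10, 9, 8, 4, 2, 1, 7, 14, 12, 6, 5, 3

Visit 11; enqueue 13, 10, 9, 8, 4, 2, 1 → queue [13, 10, 9, 8, 4, 2, 1]
Visit 13; enqueue 7 → queue [10, 9, 8, 4, 2, 1, 7]
Visit 10; enqueue 14, 12 → queue [9, 8, 4, 2, 1, 7, 14, 12]
Visit 9; enqueue 6, 5, 3 → queue [8, 4, 2, 1, 7, 14, 12, 6, 5, 3]
Visit 8 → queue [4, 2, 1, 7, 14, 12, 6, 5, 3]
Visit 4 → queue [2, 1, 7, 14, 12, 6, 5, 3]
Visit 2 → queue [1, 7, 14, 12, 6, 5, 3]
Visit 1 → queue [7, 14, 12, 6, 5, 3]
Visit 7 → queue [14, 12, 6, 5, 3]
Visit 14 → queue [12, 6, 5, 3]
Visit 12 → queue [6, 5, 3]
Visit 6 → queue [5, 3]
Visit 5 → queue [3]
Visit 3 → queue []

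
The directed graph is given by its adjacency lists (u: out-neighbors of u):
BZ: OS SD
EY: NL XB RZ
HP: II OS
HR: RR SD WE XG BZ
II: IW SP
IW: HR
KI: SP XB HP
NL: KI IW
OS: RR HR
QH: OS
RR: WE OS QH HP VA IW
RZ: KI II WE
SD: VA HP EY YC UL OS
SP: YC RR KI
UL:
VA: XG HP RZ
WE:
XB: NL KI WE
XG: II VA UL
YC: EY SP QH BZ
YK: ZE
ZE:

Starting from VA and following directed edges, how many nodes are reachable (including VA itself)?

20

BFS from VA visits: VA, XG, RZ, HP, UL, II, WE, KI, OS, SP, IW, XB, RR, HR, YC, NL, QH, SD, BZ, EY
Reachable nodes: 20 of 22 total.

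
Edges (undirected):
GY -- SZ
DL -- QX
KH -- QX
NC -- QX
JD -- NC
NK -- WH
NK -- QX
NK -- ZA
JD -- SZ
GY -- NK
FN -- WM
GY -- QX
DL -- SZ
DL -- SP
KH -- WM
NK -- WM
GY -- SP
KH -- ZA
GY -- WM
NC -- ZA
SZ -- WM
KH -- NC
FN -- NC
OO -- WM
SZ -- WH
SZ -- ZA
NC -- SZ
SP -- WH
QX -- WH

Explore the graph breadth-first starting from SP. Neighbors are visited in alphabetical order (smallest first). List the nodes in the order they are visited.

Visit SP; enqueue DL, GY, WH → queue [DL, GY, WH]
Visit DL; enqueue QX, SZ → queue [GY, WH, QX, SZ]
Visit GY; enqueue NK, WM → queue [WH, QX, SZ, NK, WM]
Visit WH → queue [QX, SZ, NK, WM]
Visit QX; enqueue KH, NC → queue [SZ, NK, WM, KH, NC]
Visit SZ; enqueue JD, ZA → queue [NK, WM, KH, NC, JD, ZA]
Visit NK → queue [WM, KH, NC, JD, ZA]
Visit WM; enqueue FN, OO → queue [KH, NC, JD, ZA, FN, OO]
Visit KH → queue [NC, JD, ZA, FN, OO]
Visit NC → queue [JD, ZA, FN, OO]
Visit JD → queue [ZA, FN, OO]
Visit ZA → queue [FN, OO]
Visit FN → queue [OO]
Visit OO → queue []

SP DL GY WH QX SZ NK WM KH NC JD ZA FN OO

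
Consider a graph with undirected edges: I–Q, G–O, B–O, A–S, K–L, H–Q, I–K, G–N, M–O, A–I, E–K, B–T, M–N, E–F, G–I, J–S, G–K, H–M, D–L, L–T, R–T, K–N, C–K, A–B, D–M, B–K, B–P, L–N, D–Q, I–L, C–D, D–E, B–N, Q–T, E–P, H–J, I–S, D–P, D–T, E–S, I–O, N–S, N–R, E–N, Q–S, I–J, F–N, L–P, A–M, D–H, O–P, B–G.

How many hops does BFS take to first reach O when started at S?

2

Level 0: S
Level 1: A, E, I, J, N, Q
Level 2: B, D, F, G, H, K, L, M, O, P, R, T
Level 3: C
O first appears at level 2.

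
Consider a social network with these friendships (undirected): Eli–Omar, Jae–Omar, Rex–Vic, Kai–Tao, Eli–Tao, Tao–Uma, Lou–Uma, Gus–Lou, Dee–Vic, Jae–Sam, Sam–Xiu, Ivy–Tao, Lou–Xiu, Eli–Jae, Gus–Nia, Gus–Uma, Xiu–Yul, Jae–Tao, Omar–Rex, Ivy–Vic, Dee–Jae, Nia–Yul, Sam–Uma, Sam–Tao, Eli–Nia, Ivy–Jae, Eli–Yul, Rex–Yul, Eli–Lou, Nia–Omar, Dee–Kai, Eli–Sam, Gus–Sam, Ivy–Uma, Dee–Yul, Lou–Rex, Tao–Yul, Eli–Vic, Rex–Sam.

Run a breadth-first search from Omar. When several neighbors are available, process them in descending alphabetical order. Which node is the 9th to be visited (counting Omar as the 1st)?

Lou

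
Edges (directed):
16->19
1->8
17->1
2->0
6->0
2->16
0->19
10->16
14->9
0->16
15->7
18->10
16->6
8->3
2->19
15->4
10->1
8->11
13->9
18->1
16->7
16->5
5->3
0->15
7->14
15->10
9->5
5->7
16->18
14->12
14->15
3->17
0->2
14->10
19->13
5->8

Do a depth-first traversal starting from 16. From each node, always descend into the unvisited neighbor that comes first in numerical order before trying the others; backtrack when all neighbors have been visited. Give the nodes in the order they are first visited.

16 → 5 → 3 → 17 → 1 → 8 → 11 → 7 → 14 → 9 → 10 → 12 → 15 → 4 → 6 → 0 → 2 → 19 → 13 → 18

Visit 16
16 → 5
5 → 3
3 → 17
17 → 1
1 → 8
8 → 11
5 → 7
7 → 14
14 → 9
14 → 10
14 → 12
14 → 15
15 → 4
16 → 6
6 → 0
0 → 2
2 → 19
19 → 13
16 → 18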